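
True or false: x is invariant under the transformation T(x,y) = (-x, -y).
False

Substitute T(x,y) = (-x, -y) into the expression and compare with the original.

Original: x
After applying T: (-x) = -x

This differs from the original x (difference: -2x), so the expression is NOT invariant.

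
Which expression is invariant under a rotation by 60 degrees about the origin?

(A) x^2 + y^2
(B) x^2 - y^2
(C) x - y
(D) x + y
A

A rotation by 60 degrees sends (x, y) to (x/2 - sqrt(3)y/2, sqrt(3)x/2 + y/2).
Substitute the transformed coordinates into each option and compare with the original:
(A) x^2 + y^2  ->  (x/2 - sqrt(3)y/2)^2 + (sqrt(3)x/2 + y/2)^2 = x^2 + y^2   [equals x^2 + y^2: invariant]
(B) x^2 - y^2  ->  (x/2 - sqrt(3)y/2)^2 - (sqrt(3)x/2 + y/2)^2 = -x^2/2 - sqrt(3)xy + y^2/2   [differs from x^2 - y^2: not invariant]
(C) x - y  ->  (x/2 - sqrt(3)y/2) - (sqrt(3)x/2 + y/2) = -sqrt(3)x/2 + x/2 - sqrt(3)y/2 - y/2   [differs from x - y: not invariant]
(D) x + y  ->  (x/2 - sqrt(3)y/2) + (sqrt(3)x/2 + y/2) = x/2 + sqrt(3)x/2 - sqrt(3)y/2 + y/2   [differs from x + y: not invariant]

Only option (A), x^2 + y^2, is unchanged by the transformation.
Geometrically, x^2 + y^2 is the squared distance from the origin, which every rotation about the origin preserves.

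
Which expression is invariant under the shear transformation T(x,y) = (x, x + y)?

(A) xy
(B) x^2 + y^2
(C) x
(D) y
C

Under the shear T(x,y) = (x, x + y):
Substitute the transformed coordinates into each option and compare with the original:
(A) xy  ->  (x)(x + y) = x^2 + xy   [differs from xy: not invariant]
(B) x^2 + y^2  ->  (x)^2 + (x + y)^2 = 2x^2 + 2xy + y^2   [differs from x^2 + y^2: not invariant]
(C) x  ->  (x) = x   [equals x: invariant]
(D) y  ->  (x + y) = x + y   [differs from y: not invariant]

Only option (C), x, is unchanged by the transformation.
A vertical shear moves points parallel to the y-axis, so the x-coordinate (and any function of x alone) is unchanged.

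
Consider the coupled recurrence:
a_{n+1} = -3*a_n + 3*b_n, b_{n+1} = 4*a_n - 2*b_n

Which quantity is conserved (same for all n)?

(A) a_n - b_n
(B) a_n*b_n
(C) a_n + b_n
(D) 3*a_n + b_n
C

Replace a_n by a_{n+1} = -3*a_n + 3*b_n and b_n by b_{n+1} = 4*a_n - 2*b_n in each option and simplify:
(A) a_n - b_n  ->  (-3*a_n + 3*b_n) - (4*a_n - 2*b_n) = -7*a_n + 5*b_n   [not conserved]
(B) a_n*b_n  ->  (-3*a_n + 3*b_n)*(4*a_n - 2*b_n) = -12*a_n^2 + 18*a_n*b_n - 6*b_n^2   [not conserved]
(C) a_n + b_n  ->  (-3*a_n + 3*b_n) + (4*a_n - 2*b_n) = a_n + b_n   [conserved]
(D) 3*a_n + b_n  ->  3*(-3*a_n + 3*b_n) + (4*a_n - 2*b_n) = -5*a_n + 7*b_n   [not conserved]

Only (C) a_n + b_n returns to itself after one step, so it is the conserved quantity.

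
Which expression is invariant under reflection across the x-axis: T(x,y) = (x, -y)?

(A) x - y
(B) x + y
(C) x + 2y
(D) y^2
D

The map is reflection across the x-axis: T(x,y) = (x, -y).
Substitute the transformed coordinates into each option and compare with the original:
(A) x - y  ->  (x) - (-y) = x + y   [differs from x - y: not invariant]
(B) x + y  ->  (x) + (-y) = x - y   [differs from x + y: not invariant]
(C) x + 2y  ->  (x) + 2(-y) = x - 2y   [differs from x + 2y: not invariant]
(D) y^2  ->  (-y)^2 = y^2   [equals y^2: invariant]

Only option (D), y^2, is unchanged by the transformation.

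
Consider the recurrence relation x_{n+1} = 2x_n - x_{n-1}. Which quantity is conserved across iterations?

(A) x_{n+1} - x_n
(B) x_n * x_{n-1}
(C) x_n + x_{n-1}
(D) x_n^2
A

For the recurrence x_{n+1} = 2x_n - x_{n-1}:

If x_{n+1} = 2x_n - x_{n-1}, then:
x_{n+1} - x_n = x_n - x_{n-1}
The first difference is constant throughout the sequence.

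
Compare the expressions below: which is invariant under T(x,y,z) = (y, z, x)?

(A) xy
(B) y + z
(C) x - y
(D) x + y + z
D

Apply T(x,y,z) = (y, z, x) to each option, i.e. replace (x, y, z) by the transformed coordinates.
Substitute the transformed coordinates into each option and compare with the original:
(A) xy  ->  (y)(z) = yz   [differs from xy: not invariant]
(B) y + z  ->  (z) + (x) = x + z   [differs from y + z: not invariant]
(C) x - y  ->  (y) - (z) = y - z   [differs from x - y: not invariant]
(D) x + y + z  ->  (y) + (z) + (x) = x + y + z   [equals x + y + z: invariant]

Only option (D), x + y + z, is unchanged by the transformation.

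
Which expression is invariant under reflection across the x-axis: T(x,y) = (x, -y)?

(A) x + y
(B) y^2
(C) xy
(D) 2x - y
B

The map is reflection across the x-axis: T(x,y) = (x, -y).
Substitute the transformed coordinates into each option and compare with the original:
(A) x + y  ->  (x) + (-y) = x - y   [differs from x + y: not invariant]
(B) y^2  ->  (-y)^2 = y^2   [equals y^2: invariant]
(C) xy  ->  (x)(-y) = -xy   [differs from xy: not invariant]
(D) 2x - y  ->  2(x) - (-y) = 2x + y   [differs from 2x - y: not invariant]

Only option (B), y^2, is unchanged by the transformation.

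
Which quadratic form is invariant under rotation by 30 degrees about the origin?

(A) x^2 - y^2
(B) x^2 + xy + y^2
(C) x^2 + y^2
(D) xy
C

Rotation by 30 degrees sends (x, y) to (sqrt(3)x/2 - y/2, x/2 + sqrt(3)y/2).
Substitute the transformed coordinates into each option and compare with the original:
(A) x^2 - y^2  ->  (sqrt(3)x/2 - y/2)^2 - (x/2 + sqrt(3)y/2)^2 = x^2/2 - sqrt(3)xy - y^2/2   [differs from x^2 - y^2: not invariant]
(B) x^2 + xy + y^2  ->  (sqrt(3)x/2 - y/2)^2 + (sqrt(3)x/2 - y/2)(x/2 + sqrt(3)y/2) + (x/2 + sqrt(3)y/2)^2 = sqrt(3)x^2/4 + x^2 + xy/2 - sqrt(3)y^2/4 + y^2   [differs from x^2 + xy + y^2: not invariant]
(C) x^2 + y^2  ->  (sqrt(3)x/2 - y/2)^2 + (x/2 + sqrt(3)y/2)^2 = x^2 + y^2   [equals x^2 + y^2: invariant]
(D) xy  ->  (sqrt(3)x/2 - y/2)(x/2 + sqrt(3)y/2) = sqrt(3)x^2/4 + xy/2 - sqrt(3)y^2/4   [differs from xy: not invariant]

Only option (C), x^2 + y^2, is unchanged by the transformation.
x^2 + y^2 is the squared distance from the origin, which rotations preserve.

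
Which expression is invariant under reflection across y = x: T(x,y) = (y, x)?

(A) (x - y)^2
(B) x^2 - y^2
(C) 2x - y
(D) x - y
A

The map is reflection across y = x: T(x,y) = (y, x).
Substitute the transformed coordinates into each option and compare with the original:
(A) (x - y)^2  ->  ((y) - (x))^2 = x^2 - 2xy + y^2   [equals (x - y)^2: invariant]
(B) x^2 - y^2  ->  (y)^2 - (x)^2 = -x^2 + y^2   [differs from x^2 - y^2: not invariant]
(C) 2x - y  ->  2(y) - (x) = -x + 2y   [differs from 2x - y: not invariant]
(D) x - y  ->  (y) - (x) = -x + y   [differs from x - y: not invariant]

Only option (A), (x - y)^2, is unchanged by the transformation.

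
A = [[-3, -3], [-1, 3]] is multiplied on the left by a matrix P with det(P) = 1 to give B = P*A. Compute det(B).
-12

By the multiplicative property of determinants, det(B) = det(P*A) = det(P) * det(A) = det(A),
so the determinant is invariant under multiplication by any determinant-1 matrix; we just need det(A).

det(A) = (-3)(3) - (-3)(-1) = -9 - 3 = -12

Therefore det(B) = 1 * (-12) = -12.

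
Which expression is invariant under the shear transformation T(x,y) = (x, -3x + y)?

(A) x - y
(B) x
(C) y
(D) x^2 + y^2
B

Under the shear T(x,y) = (x, -3x + y):
Substitute the transformed coordinates into each option and compare with the original:
(A) x - y  ->  (x) - (-3x + y) = 4x - y   [differs from x - y: not invariant]
(B) x  ->  (x) = x   [equals x: invariant]
(C) y  ->  (-3x + y) = -3x + y   [differs from y: not invariant]
(D) x^2 + y^2  ->  (x)^2 + (-3x + y)^2 = 10x^2 - 6xy + y^2   [differs from x^2 + y^2: not invariant]

Only option (B), x, is unchanged by the transformation.
A vertical shear moves points parallel to the y-axis, so the x-coordinate (and any function of x alone) is unchanged.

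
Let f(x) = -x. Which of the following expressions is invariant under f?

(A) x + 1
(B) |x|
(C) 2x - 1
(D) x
B

For f(x) = -x:
Applying f replaces x by -x. Since |-x| = |x|, the absolute value is unchanged by f, whereas x -> -x, 2x - 1 -> -2x - 1 and x + 1 -> -x + 1 all change.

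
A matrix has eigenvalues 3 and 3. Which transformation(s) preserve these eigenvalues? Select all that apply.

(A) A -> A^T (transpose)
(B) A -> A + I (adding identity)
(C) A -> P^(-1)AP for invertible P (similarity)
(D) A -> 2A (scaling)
A and C

Eigenvalues are preserved by:
1. Similarity transformations: A -> P^(-1)AP (same characteristic polynomial)
2. Transpose: A^T has the same eigenvalues as A

Eigenvalues are NOT preserved by:
- Adding identity: eigenvalues become 3+1, 3+1
- Scaling: eigenvalues become 6, 6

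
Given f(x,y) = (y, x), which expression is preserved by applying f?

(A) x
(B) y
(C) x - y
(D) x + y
D

For f(x,y) = (y, x):
After applying f: x' = y, y' = x. So x' + y' = y + x = x + y.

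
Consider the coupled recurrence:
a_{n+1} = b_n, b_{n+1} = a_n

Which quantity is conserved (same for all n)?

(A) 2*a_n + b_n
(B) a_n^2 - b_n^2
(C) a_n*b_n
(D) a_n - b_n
C

Replace a_n by a_{n+1} = b_n and b_n by b_{n+1} = a_n in each option and simplify:
(A) 2*a_n + b_n  ->  2*(b_n) + (a_n) = a_n + 2*b_n   [not conserved]
(B) a_n^2 - b_n^2  ->  (b_n)^2 - (a_n)^2 = -a_n^2 + b_n^2   [not conserved]
(C) a_n*b_n  ->  (b_n)*(a_n) = a_n*b_n   [conserved]
(D) a_n - b_n  ->  (b_n) - (a_n) = -a_n + b_n   [not conserved]

Only (C) a_n*b_n returns to itself after one step, so it is the conserved quantity.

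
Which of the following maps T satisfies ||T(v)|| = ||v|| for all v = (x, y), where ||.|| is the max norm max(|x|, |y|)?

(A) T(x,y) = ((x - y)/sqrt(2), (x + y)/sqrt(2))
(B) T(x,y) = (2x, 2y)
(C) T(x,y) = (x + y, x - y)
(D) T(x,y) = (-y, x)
D

A transformation preserves a norm if ||T(v)|| = ||v|| for every v; a single vector where the norm changes rules an option out.

(A) T(x,y) = ((x - y)/sqrt(2), (x + y)/sqrt(2)): v = (1, 0) has norm max(|1|, |0|) = 1, but T(v) = (sqrt(2)/2, sqrt(2)/2) has norm sqrt(2)/2 -- not preserved.
(B) T(x,y) = (2x, 2y): v = (1, 0) has norm max(|1|, |0|) = 1, but T(v) = (2, 0) has norm 2 -- not preserved.
(C) T(x,y) = (x + y, x - y): v = (1, 1) has norm max(|1|, |1|) = 1, but T(v) = (2, 0) has norm 2 -- not preserved.
(D) T(x,y) = (-y, x): preserves the norm -- it only permutes the coordinates and/or flips signs, which leaves max(|x|, |y|) unchanged.

Therefore the answer is (D).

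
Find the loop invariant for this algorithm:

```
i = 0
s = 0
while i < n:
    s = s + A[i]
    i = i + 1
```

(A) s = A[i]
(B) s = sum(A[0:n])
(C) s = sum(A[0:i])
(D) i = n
C

A loop invariant must hold before the first iteration and be re-established by every execution of the body.

(C) s = sum(A[0:i]): Initially i = 0 and s = 0 = sum of the empty slice A[0:0]. If s = sum(A[0:i]) holds at the top of an iteration, the body sets s to sum(A[0:i]) + A[i] = sum(A[0:i+1]) and then i to i+1, so s = sum(A[0:i]) holds again. At exit i = n, giving s = sum(A[0:n]).

The other options fail:
(A) s = A[i]: after the first iteration s = A[0] but i = 1, so s = A[i] compares s with the wrong element (and fails in general).
(B) s = sum(A[0:n]): false before the loop (s = 0, not the full sum) -- it only becomes true at exit.
(D) i = n: false initially (i = 0); it is the exit condition, not an invariant.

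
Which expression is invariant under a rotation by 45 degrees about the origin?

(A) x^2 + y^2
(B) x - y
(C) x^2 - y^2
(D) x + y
A

A rotation by 45 degrees sends (x, y) to (sqrt(2)x/2 - sqrt(2)y/2, sqrt(2)x/2 + sqrt(2)y/2).
Substitute the transformed coordinates into each option and compare with the original:
(A) x^2 + y^2  ->  (sqrt(2)x/2 - sqrt(2)y/2)^2 + (sqrt(2)x/2 + sqrt(2)y/2)^2 = x^2 + y^2   [equals x^2 + y^2: invariant]
(B) x - y  ->  (sqrt(2)x/2 - sqrt(2)y/2) - (sqrt(2)x/2 + sqrt(2)y/2) = -sqrt(2)y   [differs from x - y: not invariant]
(C) x^2 - y^2  ->  (sqrt(2)x/2 - sqrt(2)y/2)^2 - (sqrt(2)x/2 + sqrt(2)y/2)^2 = -2xy   [differs from x^2 - y^2: not invariant]
(D) x + y  ->  (sqrt(2)x/2 - sqrt(2)y/2) + (sqrt(2)x/2 + sqrt(2)y/2) = sqrt(2)x   [differs from x + y: not invariant]

Only option (A), x^2 + y^2, is unchanged by the transformation.
Geometrically, x^2 + y^2 is the squared distance from the origin, which every rotation about the origin preserves.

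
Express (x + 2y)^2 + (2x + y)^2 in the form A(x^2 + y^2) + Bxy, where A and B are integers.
5(x^2 + y^2) + 8xy

Expanding: (x + 2y)^2 = x^2 + 4xy + 4y^2
(2x + y)^2 = 4x^2 + 4xy + y^2
Sum = (1+4)(x^2+y^2) + 8xy = 5(x^2 + y^2) + 8xy
This is symmetric in x and y.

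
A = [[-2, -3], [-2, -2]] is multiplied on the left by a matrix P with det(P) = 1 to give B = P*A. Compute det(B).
-2

By the multiplicative property of determinants, det(B) = det(P*A) = det(P) * det(A) = det(A),
so the determinant is invariant under multiplication by any determinant-1 matrix; we just need det(A).

det(A) = (-2)(-2) - (-3)(-2) = 4 - 6 = -2

Therefore det(B) = 1 * (-2) = -2.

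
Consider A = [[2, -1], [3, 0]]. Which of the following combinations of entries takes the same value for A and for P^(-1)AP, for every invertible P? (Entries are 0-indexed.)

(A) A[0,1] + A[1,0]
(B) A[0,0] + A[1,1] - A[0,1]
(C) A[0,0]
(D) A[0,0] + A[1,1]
D

A[0,0] + A[1,1] is the trace of A. By the cyclic property of the trace, tr(P^(-1)AP) = tr(APP^(-1)) = tr(A), so it is the same for every matrix similar to A.

The other combinations are not similarity invariants. For example, take P = [[2, 1], [1, 1]] (det P = 1), so P^(-1) = [[1, -1], [-1, 2]] and
B = P^(-1)AP = [[-3, -2], [9, 5]].
Evaluating each option on A and on B:
(A) A[0,1] + A[1,0]: 2 for A, 7 for B -> changes
(B) A[0,0] + A[1,1] - A[0,1]: 3 for A, 4 for B -> changes
(C) A[0,0]: 2 for A, -3 for B -> changes
(D) A[0,0] + A[1,1]: 2 for A, 2 for B -> unchanged

Only (D) A[0,0] + A[1,1] = 2 survives (and it does so for every P, not just this one), so it is the invariant.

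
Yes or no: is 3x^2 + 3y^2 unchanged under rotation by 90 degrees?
Yes

Applying rotation by 90 degrees: x' = x*cos(90 degrees) - y*sin(90 degrees) = -y, y' = x*sin(90 degrees) + y*cos(90 degrees) = x

Substituting into 3x^2 + 3y^2:
3(-y)^2 + 3(x)^2
= 3x^2 + 3y^2

This equals the original expression 3x^2 + 3y^2, so it IS invariant.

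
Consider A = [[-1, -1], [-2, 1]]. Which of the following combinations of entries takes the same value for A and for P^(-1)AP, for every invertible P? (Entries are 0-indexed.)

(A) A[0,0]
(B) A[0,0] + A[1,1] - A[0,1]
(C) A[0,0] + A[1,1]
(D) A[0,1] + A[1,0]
C

A[0,0] + A[1,1] is the trace of A. By the cyclic property of the trace, tr(P^(-1)AP) = tr(APP^(-1)) = tr(A), so it is the same for every matrix similar to A.

The other combinations are not similarity invariants. For example, take P = [[1, 2], [0, 1]] (det P = 1), so P^(-1) = [[1, -2], [0, 1]] and
B = P^(-1)AP = [[3, 3], [-2, -3]].
Evaluating each option on A and on B:
(A) A[0,0]: -1 for A, 3 for B -> changes
(B) A[0,0] + A[1,1] - A[0,1]: 1 for A, -3 for B -> changes
(C) A[0,0] + A[1,1]: 0 for A, 0 for B -> unchanged
(D) A[0,1] + A[1,0]: -3 for A, 1 for B -> changes

Only (C) A[0,0] + A[1,1] = 0 survives (and it does so for every P, not just this one), so it is the invariant.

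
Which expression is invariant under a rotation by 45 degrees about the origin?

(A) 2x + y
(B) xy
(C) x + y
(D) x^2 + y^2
D

A rotation by 45 degrees sends (x, y) to (sqrt(2)x/2 - sqrt(2)y/2, sqrt(2)x/2 + sqrt(2)y/2).
Substitute the transformed coordinates into each option and compare with the original:
(A) 2x + y  ->  2(sqrt(2)x/2 - sqrt(2)y/2) + (sqrt(2)x/2 + sqrt(2)y/2) = 3sqrt(2)x/2 - sqrt(2)y/2   [differs from 2x + y: not invariant]
(B) xy  ->  (sqrt(2)x/2 - sqrt(2)y/2)(sqrt(2)x/2 + sqrt(2)y/2) = x^2/2 - y^2/2   [differs from xy: not invariant]
(C) x + y  ->  (sqrt(2)x/2 - sqrt(2)y/2) + (sqrt(2)x/2 + sqrt(2)y/2) = sqrt(2)x   [differs from x + y: not invariant]
(D) x^2 + y^2  ->  (sqrt(2)x/2 - sqrt(2)y/2)^2 + (sqrt(2)x/2 + sqrt(2)y/2)^2 = x^2 + y^2   [equals x^2 + y^2: invariant]

Only option (D), x^2 + y^2, is unchanged by the transformation.
Geometrically, x^2 + y^2 is the squared distance from the origin, which every rotation about the origin preserves.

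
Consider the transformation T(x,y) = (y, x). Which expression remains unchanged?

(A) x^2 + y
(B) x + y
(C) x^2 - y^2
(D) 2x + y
B

An expression E(x,y) is invariant under T if E(T(x,y)) = E(x,y). Here T(x,y) = (y, x).
Substitute the transformed coordinates into each option and compare with the original:
(A) x^2 + y  ->  (y)^2 + (x) = x + y^2   [differs from x^2 + y: not invariant]
(B) x + y  ->  (y) + (x) = x + y   [equals x + y: invariant]
(C) x^2 - y^2  ->  (y)^2 - (x)^2 = -x^2 + y^2   [differs from x^2 - y^2: not invariant]
(D) 2x + y  ->  2(y) + (x) = x + 2y   [differs from 2x + y: not invariant]

Only option (B), x + y, is unchanged by the transformation.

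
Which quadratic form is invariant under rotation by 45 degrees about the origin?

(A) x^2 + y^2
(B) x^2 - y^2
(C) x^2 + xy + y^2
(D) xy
A

Rotation by 45 degrees sends (x, y) to (sqrt(2)x/2 - sqrt(2)y/2, sqrt(2)x/2 + sqrt(2)y/2).
Substitute the transformed coordinates into each option and compare with the original:
(A) x^2 + y^2  ->  (sqrt(2)x/2 - sqrt(2)y/2)^2 + (sqrt(2)x/2 + sqrt(2)y/2)^2 = x^2 + y^2   [equals x^2 + y^2: invariant]
(B) x^2 - y^2  ->  (sqrt(2)x/2 - sqrt(2)y/2)^2 - (sqrt(2)x/2 + sqrt(2)y/2)^2 = -2xy   [differs from x^2 - y^2: not invariant]
(C) x^2 + xy + y^2  ->  (sqrt(2)x/2 - sqrt(2)y/2)^2 + (sqrt(2)x/2 - sqrt(2)y/2)(sqrt(2)x/2 + sqrt(2)y/2) + (sqrt(2)x/2 + sqrt(2)y/2)^2 = 3x^2/2 + y^2/2   [differs from x^2 + xy + y^2: not invariant]
(D) xy  ->  (sqrt(2)x/2 - sqrt(2)y/2)(sqrt(2)x/2 + sqrt(2)y/2) = x^2/2 - y^2/2   [differs from xy: not invariant]

Only option (A), x^2 + y^2, is unchanged by the transformation.
x^2 + y^2 is the squared distance from the origin, which rotations preserve.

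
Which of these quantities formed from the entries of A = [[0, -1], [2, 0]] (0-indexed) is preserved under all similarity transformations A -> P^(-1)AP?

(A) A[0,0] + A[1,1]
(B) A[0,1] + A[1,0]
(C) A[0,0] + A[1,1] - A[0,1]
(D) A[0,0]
A

A[0,0] + A[1,1] is the trace of A. By the cyclic property of the trace, tr(P^(-1)AP) = tr(APP^(-1)) = tr(A), so it is the same for every matrix similar to A.

The other combinations are not similarity invariants. For example, take P = [[1, 2], [0, 1]] (det P = 1), so P^(-1) = [[1, -2], [0, 1]] and
B = P^(-1)AP = [[-4, -9], [2, 4]].
Evaluating each option on A and on B:
(A) A[0,0] + A[1,1]: 0 for A, 0 for B -> unchanged
(B) A[0,1] + A[1,0]: 1 for A, -7 for B -> changes
(C) A[0,0] + A[1,1] - A[0,1]: 1 for A, 9 for B -> changes
(D) A[0,0]: 0 for A, -4 for B -> changes

Only (A) A[0,0] + A[1,1] = 0 survives (and it does so for every P, not just this one), so it is the invariant.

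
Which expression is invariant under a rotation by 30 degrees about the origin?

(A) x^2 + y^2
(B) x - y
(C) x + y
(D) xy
A

A rotation by 30 degrees sends (x, y) to (sqrt(3)x/2 - y/2, x/2 + sqrt(3)y/2).
Substitute the transformed coordinates into each option and compare with the original:
(A) x^2 + y^2  ->  (sqrt(3)x/2 - y/2)^2 + (x/2 + sqrt(3)y/2)^2 = x^2 + y^2   [equals x^2 + y^2: invariant]
(B) x - y  ->  (sqrt(3)x/2 - y/2) - (x/2 + sqrt(3)y/2) = -x/2 + sqrt(3)x/2 - sqrt(3)y/2 - y/2   [differs from x - y: not invariant]
(C) x + y  ->  (sqrt(3)x/2 - y/2) + (x/2 + sqrt(3)y/2) = x/2 + sqrt(3)x/2 - y/2 + sqrt(3)y/2   [differs from x + y: not invariant]
(D) xy  ->  (sqrt(3)x/2 - y/2)(x/2 + sqrt(3)y/2) = sqrt(3)x^2/4 + xy/2 - sqrt(3)y^2/4   [differs from xy: not invariant]

Only option (A), x^2 + y^2, is unchanged by the transformation.
Geometrically, x^2 + y^2 is the squared distance from the origin, which every rotation about the origin preserves.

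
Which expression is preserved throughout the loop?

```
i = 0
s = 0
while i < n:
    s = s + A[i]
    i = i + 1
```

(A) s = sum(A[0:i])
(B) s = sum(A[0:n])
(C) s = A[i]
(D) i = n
A

A loop invariant must hold before the first iteration and be re-established by every execution of the body.

(A) s = sum(A[0:i]): Initially i = 0 and s = 0 = sum of the empty slice A[0:0]. If s = sum(A[0:i]) holds at the top of an iteration, the body sets s to sum(A[0:i]) + A[i] = sum(A[0:i+1]) and then i to i+1, so s = sum(A[0:i]) holds again. At exit i = n, giving s = sum(A[0:n]).

The other options fail:
(B) s = sum(A[0:n]): false before the loop (s = 0, not the full sum) -- it only becomes true at exit.
(C) s = A[i]: after the first iteration s = A[0] but i = 1, so s = A[i] compares s with the wrong element (and fails in general).
(D) i = n: false initially (i = 0); it is the exit condition, not an invariant.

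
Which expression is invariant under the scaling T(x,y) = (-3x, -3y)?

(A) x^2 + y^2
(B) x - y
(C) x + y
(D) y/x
D

Under the uniform scaling T(x,y) = (-3x, -3y):
Substitute the transformed coordinates into each option and compare with the original:
(A) x^2 + y^2  ->  (-3x)^2 + (-3y)^2 = 9x^2 + 9y^2   [differs from x^2 + y^2: not invariant]
(B) x - y  ->  (-3x) - (-3y) = -3x + 3y   [differs from x - y: not invariant]
(C) x + y  ->  (-3x) + (-3y) = -3x - 3y   [differs from x + y: not invariant]
(D) y/x  ->  (-3y)/(-3x) = y/x   [equals y/x: invariant]

Only option (D), y/x, is unchanged by the transformation.
The common factor -3 cancels in a ratio of coordinates, while sums, products and sums of squares pick up factors of -3 or 9.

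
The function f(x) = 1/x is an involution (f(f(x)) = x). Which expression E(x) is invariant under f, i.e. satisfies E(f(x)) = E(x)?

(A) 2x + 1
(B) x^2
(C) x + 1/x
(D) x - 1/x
C

Replace x by f(x) = 1/x in each option and simplify. As a quick numerical cross-check, also compare E(4) with E(f(4)) = E(1/4).

(A) 2x + 1  ->  2(1/x) + 1 = (x + 2)/x; check: E(4) = 9 but E(1/4) = 3/2.   [not invariant]
(B) x^2  ->  (1/x)^2 = x^(-2); check: E(4) = 16 but E(1/4) = 1/16.   [not invariant]
(C) x + 1/x  ->  (1/x) + 1/(1/x), which simplifies back to x + 1/x; check: E(4) = 17/4, E(1/4) = 17/4.   [invariant]
(D) x - 1/x  ->  (1/x) - 1/(1/x) = -x + 1/x; check: E(4) = 15/4 but E(1/4) = -15/4.   [not invariant]

Only (C) is unchanged. E is symmetric under swapping x with f(x) = 1/x, which is exactly what an involution does.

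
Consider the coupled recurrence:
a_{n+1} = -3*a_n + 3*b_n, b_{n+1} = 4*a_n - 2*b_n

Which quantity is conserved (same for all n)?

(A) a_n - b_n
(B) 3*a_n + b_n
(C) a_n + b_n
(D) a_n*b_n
C

Replace a_n by a_{n+1} = -3*a_n + 3*b_n and b_n by b_{n+1} = 4*a_n - 2*b_n in each option and simplify:
(A) a_n - b_n  ->  (-3*a_n + 3*b_n) - (4*a_n - 2*b_n) = -7*a_n + 5*b_n   [not conserved]
(B) 3*a_n + b_n  ->  3*(-3*a_n + 3*b_n) + (4*a_n - 2*b_n) = -5*a_n + 7*b_n   [not conserved]
(C) a_n + b_n  ->  (-3*a_n + 3*b_n) + (4*a_n - 2*b_n) = a_n + b_n   [conserved]
(D) a_n*b_n  ->  (-3*a_n + 3*b_n)*(4*a_n - 2*b_n) = -12*a_n^2 + 18*a_n*b_n - 6*b_n^2   [not conserved]

Only (C) a_n + b_n returns to itself after one step, so it is the conserved quantity.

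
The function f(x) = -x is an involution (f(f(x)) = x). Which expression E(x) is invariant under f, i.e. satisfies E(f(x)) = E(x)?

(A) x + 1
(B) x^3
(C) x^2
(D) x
C

Replace x by f(x) = -x in each option and simplify. As a quick numerical cross-check, also compare E(4) with E(f(4)) = E(-4).

(A) x + 1  ->  (-x) + 1 = 1 - x; check: E(4) = 5 but E(-4) = -3.   [not invariant]
(B) x^3  ->  (-x)^3 = -x^3; check: E(4) = 64 but E(-4) = -64.   [not invariant]
(C) x^2  ->  (-x)^2, which simplifies back to x^2; check: E(4) = 16, E(-4) = 16.   [invariant]
(D) x  ->  (-x) = -x; check: E(4) = 4 but E(-4) = -4.   [not invariant]

Only (C) is unchanged. E is symmetric under swapping x with f(x) = -x, which is exactly what an involution does.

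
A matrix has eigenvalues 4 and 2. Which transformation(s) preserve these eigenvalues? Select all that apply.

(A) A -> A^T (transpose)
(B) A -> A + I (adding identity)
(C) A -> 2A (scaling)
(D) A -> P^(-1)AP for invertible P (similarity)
A and D

Eigenvalues are preserved by:
1. Similarity transformations: A -> P^(-1)AP (same characteristic polynomial)
2. Transpose: A^T has the same eigenvalues as A

Eigenvalues are NOT preserved by:
- Adding identity: eigenvalues become 4+1, 2+1
- Scaling: eigenvalues become 8, 4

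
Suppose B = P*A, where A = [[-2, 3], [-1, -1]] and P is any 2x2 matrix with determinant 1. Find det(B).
5

By the multiplicative property of determinants, det(B) = det(P*A) = det(P) * det(A) = det(A),
so the determinant is invariant under multiplication by any determinant-1 matrix; we just need det(A).

det(A) = (-2)(-1) - (3)(-1) = 2 - (-3) = 5

Therefore det(B) = 1 * 5 = 5.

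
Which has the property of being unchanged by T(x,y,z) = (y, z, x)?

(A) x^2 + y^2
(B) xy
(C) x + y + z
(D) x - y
C

Apply T(x,y,z) = (y, z, x) to each option, i.e. replace (x, y, z) by the transformed coordinates.
Substitute the transformed coordinates into each option and compare with the original:
(A) x^2 + y^2  ->  (y)^2 + (z)^2 = y^2 + z^2   [differs from x^2 + y^2: not invariant]
(B) xy  ->  (y)(z) = yz   [differs from xy: not invariant]
(C) x + y + z  ->  (y) + (z) + (x) = x + y + z   [equals x + y + z: invariant]
(D) x - y  ->  (y) - (z) = y - z   [differs from x - y: not invariant]

Only option (C), x + y + z, is unchanged by the transformation.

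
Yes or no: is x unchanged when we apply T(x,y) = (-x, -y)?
No

Substitute T(x,y) = (-x, -y) into the expression and compare with the original.

Original: x
After applying T: (-x) = -x

This differs from the original x (difference: -2x), so the expression is NOT invariant.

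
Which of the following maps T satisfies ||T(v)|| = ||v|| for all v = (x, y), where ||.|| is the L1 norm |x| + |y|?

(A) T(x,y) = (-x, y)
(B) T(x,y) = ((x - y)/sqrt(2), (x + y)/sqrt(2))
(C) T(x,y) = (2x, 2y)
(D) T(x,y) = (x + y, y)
A

A transformation preserves a norm if ||T(v)|| = ||v|| for every v; a single vector where the norm changes rules an option out.

(A) T(x,y) = (-x, y): preserves the norm -- it only permutes the coordinates and/or flips signs, which leaves |x| + |y| unchanged.
(B) T(x,y) = ((x - y)/sqrt(2), (x + y)/sqrt(2)): v = (1, 0) has norm |1| + |0| = 1, but T(v) = (sqrt(2)/2, sqrt(2)/2) has norm sqrt(2) -- not preserved.
(C) T(x,y) = (2x, 2y): v = (1, 0) has norm |1| + |0| = 1, but T(v) = (2, 0) has norm 2 -- not preserved.
(D) T(x,y) = (x + y, y): v = (0, 1) has norm |0| + |1| = 1, but T(v) = (1, 1) has norm 2 -- not preserved.

Therefore the answer is (A).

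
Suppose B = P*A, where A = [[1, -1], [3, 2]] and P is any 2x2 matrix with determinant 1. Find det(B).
5

By the multiplicative property of determinants, det(B) = det(P*A) = det(P) * det(A) = det(A),
so the determinant is invariant under multiplication by any determinant-1 matrix; we just need det(A).

det(A) = (1)(2) - (-1)(3) = 2 - (-3) = 5

Therefore det(B) = 1 * 5 = 5.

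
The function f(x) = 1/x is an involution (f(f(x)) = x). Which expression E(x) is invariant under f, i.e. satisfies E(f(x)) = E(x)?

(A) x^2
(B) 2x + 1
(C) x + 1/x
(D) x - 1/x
C

Replace x by f(x) = 1/x in each option and simplify. As a quick numerical cross-check, also compare E(3) with E(f(3)) = E(1/3).

(A) x^2  ->  (1/x)^2 = x^(-2); check: E(3) = 9 but E(1/3) = 1/9.   [not invariant]
(B) 2x + 1  ->  2(1/x) + 1 = (x + 2)/x; check: E(3) = 7 but E(1/3) = 5/3.   [not invariant]
(C) x + 1/x  ->  (1/x) + 1/(1/x), which simplifies back to x + 1/x; check: E(3) = 10/3, E(1/3) = 10/3.   [invariant]
(D) x - 1/x  ->  (1/x) - 1/(1/x) = -x + 1/x; check: E(3) = 8/3 but E(1/3) = -8/3.   [not invariant]

Only (C) is unchanged. E is symmetric under swapping x with f(x) = 1/x, which is exactly what an involution does.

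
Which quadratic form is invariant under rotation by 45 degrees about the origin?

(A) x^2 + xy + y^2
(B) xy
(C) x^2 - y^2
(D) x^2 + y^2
D

Rotation by 45 degrees sends (x, y) to (sqrt(2)x/2 - sqrt(2)y/2, sqrt(2)x/2 + sqrt(2)y/2).
Substitute the transformed coordinates into each option and compare with the original:
(A) x^2 + xy + y^2  ->  (sqrt(2)x/2 - sqrt(2)y/2)^2 + (sqrt(2)x/2 - sqrt(2)y/2)(sqrt(2)x/2 + sqrt(2)y/2) + (sqrt(2)x/2 + sqrt(2)y/2)^2 = 3x^2/2 + y^2/2   [differs from x^2 + xy + y^2: not invariant]
(B) xy  ->  (sqrt(2)x/2 - sqrt(2)y/2)(sqrt(2)x/2 + sqrt(2)y/2) = x^2/2 - y^2/2   [differs from xy: not invariant]
(C) x^2 - y^2  ->  (sqrt(2)x/2 - sqrt(2)y/2)^2 - (sqrt(2)x/2 + sqrt(2)y/2)^2 = -2xy   [differs from x^2 - y^2: not invariant]
(D) x^2 + y^2  ->  (sqrt(2)x/2 - sqrt(2)y/2)^2 + (sqrt(2)x/2 + sqrt(2)y/2)^2 = x^2 + y^2   [equals x^2 + y^2: invariant]

Only option (D), x^2 + y^2, is unchanged by the transformation.
x^2 + y^2 is the squared distance from the origin, which rotations preserve.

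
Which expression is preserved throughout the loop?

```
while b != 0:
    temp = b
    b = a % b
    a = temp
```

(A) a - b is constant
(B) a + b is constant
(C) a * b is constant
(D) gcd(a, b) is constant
D

A loop invariant must hold before the first iteration and be re-established by every execution of the body.

(D) gcd(a, b) is constant: One iteration replaces (a, b) by (b, a mod b). Since a mod b = a - q*b for an integer q, any common divisor of a and b divides b and a mod b, and conversely; hence gcd(b, a mod b) = gcd(a, b). For instance (24, 9) -> (9, 6) keeps gcd = 3. At exit b = 0 and a = gcd of the original inputs.

The other options fail:
(A) a - b is constant: e.g. (a, b) = (24, 9) -> (9, 6): the difference goes from 15 to 3.
(B) a + b is constant: e.g. (a, b) = (24, 9) -> (9, 6): the sum goes from 33 to 15.
(C) a * b is constant: e.g. (a, b) = (24, 9) -> (9, 6): the product goes from 216 to 54.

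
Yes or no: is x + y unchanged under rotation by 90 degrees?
No

Applying rotation by 90 degrees: x' = x*cos(90 degrees) - y*sin(90 degrees) = -y, y' = x*sin(90 degrees) + y*cos(90 degrees) = x

Substituting into x + y:
(-y) + (x)
= x - y

This differs from the original expression x + y, so it is NOT invariant.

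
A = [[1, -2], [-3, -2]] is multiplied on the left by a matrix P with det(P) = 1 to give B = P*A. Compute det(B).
-8

By the multiplicative property of determinants, det(B) = det(P*A) = det(P) * det(A) = det(A),
so the determinant is invariant under multiplication by any determinant-1 matrix; we just need det(A).

det(A) = (1)(-2) - (-2)(-3) = -2 - 6 = -8

Therefore det(B) = 1 * (-8) = -8.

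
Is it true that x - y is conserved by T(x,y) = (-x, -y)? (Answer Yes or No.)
No

Substitute T(x,y) = (-x, -y) into the expression and compare with the original.

Original: x - y
After applying T: (-x) - (-y) = -x + y

This differs from the original x - y (difference: -2x + 2y), so the expression is NOT invariant.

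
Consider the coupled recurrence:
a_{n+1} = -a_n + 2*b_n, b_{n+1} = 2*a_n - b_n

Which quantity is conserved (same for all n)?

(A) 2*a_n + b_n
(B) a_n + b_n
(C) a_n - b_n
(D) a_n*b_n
B

Replace a_n by a_{n+1} = -a_n + 2*b_n and b_n by b_{n+1} = 2*a_n - b_n in each option and simplify:
(A) 2*a_n + b_n  ->  2*(-a_n + 2*b_n) + (2*a_n - b_n) = 3*b_n   [not conserved]
(B) a_n + b_n  ->  (-a_n + 2*b_n) + (2*a_n - b_n) = a_n + b_n   [conserved]
(C) a_n - b_n  ->  (-a_n + 2*b_n) - (2*a_n - b_n) = -3*a_n + 3*b_n   [not conserved]
(D) a_n*b_n  ->  (-a_n + 2*b_n)*(2*a_n - b_n) = -2*a_n^2 + 5*a_n*b_n - 2*b_n^2   [not conserved]

Only (B) a_n + b_n returns to itself after one step, so it is the conserved quantity.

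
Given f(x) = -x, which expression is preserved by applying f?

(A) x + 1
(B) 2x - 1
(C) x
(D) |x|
D

For f(x) = -x:
Applying f replaces x by -x. Since |-x| = |x|, the absolute value is unchanged by f, whereas x -> -x, 2x - 1 -> -2x - 1 and x + 1 -> -x + 1 all change.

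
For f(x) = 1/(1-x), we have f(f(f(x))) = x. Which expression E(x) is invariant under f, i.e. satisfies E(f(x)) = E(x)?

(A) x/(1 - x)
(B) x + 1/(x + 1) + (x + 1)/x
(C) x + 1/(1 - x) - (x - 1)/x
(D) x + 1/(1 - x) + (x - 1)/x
D

Replace x by f(x) = 1/(1 - x) in each option and simplify. As a quick numerical cross-check, also compare E(3) with E(f(3)) = E(-1/2).

(A) x/(1 - x)  ->  (1/(1 - x))/(1 - (1/(1 - x))) = -1/x; check: E(3) = -3/2 but E(-1/2) = -1/3.   [not invariant]
(B) x + 1/(x + 1) + (x + 1)/x  ->  (1/(1 - x)) + 1/((1/(1 - x)) + 1) + ((1/(1 - x)) + 1)/(1/(1 - x)) = (-x^3 + 6x^2 - 11x + 7)/(x^2 - 3x + 2); check: E(3) = 55/12 but E(-1/2) = 1/2.   [not invariant]
(C) x + 1/(1 - x) - (x - 1)/x  ->  (1/(1 - x)) + 1/(1 - (1/(1 - x))) - ((1/(1 - x)) - 1)/(1/(1 - x)) = (x^2(1 - x) - x + (x - 1)^2)/(x(x - 1)); check: E(3) = 11/6 but E(-1/2) = -17/6.   [not invariant]
(D) x + 1/(1 - x) + (x - 1)/x  ->  (1/(1 - x)) + 1/(1 - (1/(1 - x))) + ((1/(1 - x)) - 1)/(1/(1 - x)), which simplifies back to x + 1/(1 - x) + (x - 1)/x; check: E(3) = 19/6, E(-1/2) = 19/6.   [invariant]

Only (D) is unchanged. Indeed f(f(x)) = 1/(1 - 1/(1-x)) = (1-x)/(-x) = (x-1)/x, so E(x) = x + f(x) + f(f(x)) is the sum over the whole 3-cycle; applying f just permutes the three terms cyclically (x -> f(x) -> f(f(x)) -> x), leaving the sum unchanged.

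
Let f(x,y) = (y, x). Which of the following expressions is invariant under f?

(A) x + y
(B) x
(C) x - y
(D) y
A

For f(x,y) = (y, x):
After applying f: x' = y, y' = x. So x' + y' = y + x = x + y.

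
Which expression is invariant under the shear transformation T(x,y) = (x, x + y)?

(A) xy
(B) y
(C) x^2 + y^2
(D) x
D

Under the shear T(x,y) = (x, x + y):
Substitute the transformed coordinates into each option and compare with the original:
(A) xy  ->  (x)(x + y) = x^2 + xy   [differs from xy: not invariant]
(B) y  ->  (x + y) = x + y   [differs from y: not invariant]
(C) x^2 + y^2  ->  (x)^2 + (x + y)^2 = 2x^2 + 2xy + y^2   [differs from x^2 + y^2: not invariant]
(D) x  ->  (x) = x   [equals x: invariant]

Only option (D), x, is unchanged by the transformation.
A vertical shear moves points parallel to the y-axis, so the x-coordinate (and any function of x alone) is unchanged.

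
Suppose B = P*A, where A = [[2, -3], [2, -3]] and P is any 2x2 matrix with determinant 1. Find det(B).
0

By the multiplicative property of determinants, det(B) = det(P*A) = det(P) * det(A) = det(A),
so the determinant is invariant under multiplication by any determinant-1 matrix; we just need det(A).

det(A) = (2)(-3) - (-3)(2) = -6 - (-6) = 0

Therefore det(B) = 1 * 0 = 0.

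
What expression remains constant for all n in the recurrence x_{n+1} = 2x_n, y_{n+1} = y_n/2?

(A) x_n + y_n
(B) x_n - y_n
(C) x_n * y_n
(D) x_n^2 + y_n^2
C

For the recurrence x_{n+1} = 2x_n, y_{n+1} = y_n/2:

x_{n+1} * y_{n+1} = (2x_n) * (y_n/2) = x_n * y_n
The product is conserved.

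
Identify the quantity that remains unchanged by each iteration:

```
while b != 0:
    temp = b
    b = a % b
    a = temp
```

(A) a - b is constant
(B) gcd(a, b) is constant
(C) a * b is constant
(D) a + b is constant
B

A loop invariant must hold before the first iteration and be re-established by every execution of the body.

(B) gcd(a, b) is constant: One iteration replaces (a, b) by (b, a mod b). Since a mod b = a - q*b for an integer q, any common divisor of a and b divides b and a mod b, and conversely; hence gcd(b, a mod b) = gcd(a, b). For instance (24, 10) -> (10, 4) keeps gcd = 2. At exit b = 0 and a = gcd of the original inputs.

The other options fail:
(A) a - b is constant: e.g. (a, b) = (24, 10) -> (10, 4): the difference goes from 14 to 6.
(C) a * b is constant: e.g. (a, b) = (24, 10) -> (10, 4): the product goes from 240 to 40.
(D) a + b is constant: e.g. (a, b) = (24, 10) -> (10, 4): the sum goes from 34 to 14.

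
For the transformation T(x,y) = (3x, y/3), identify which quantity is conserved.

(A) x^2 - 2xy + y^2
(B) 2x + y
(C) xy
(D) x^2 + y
C

An expression E(x,y) is invariant under T if E(T(x,y)) = E(x,y). Here T(x,y) = (3x, y/3).
Substitute the transformed coordinates into each option and compare with the original:
(A) x^2 - 2xy + y^2  ->  (3x)^2 - 2(3x)(y/3) + (y/3)^2 = 9x^2 - 2xy + y^2/9   [differs from x^2 - 2xy + y^2: not invariant]
(B) 2x + y  ->  2(3x) + (y/3) = 6x + y/3   [differs from 2x + y: not invariant]
(C) xy  ->  (3x)(y/3) = xy   [equals xy: invariant]
(D) x^2 + y  ->  (3x)^2 + (y/3) = 9x^2 + y/3   [differs from x^2 + y: not invariant]

Only option (C), xy, is unchanged by the transformation.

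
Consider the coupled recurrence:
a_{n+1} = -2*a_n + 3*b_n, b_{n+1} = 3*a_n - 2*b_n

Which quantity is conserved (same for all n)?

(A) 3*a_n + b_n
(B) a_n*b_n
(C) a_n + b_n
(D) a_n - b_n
C

Replace a_n by a_{n+1} = -2*a_n + 3*b_n and b_n by b_{n+1} = 3*a_n - 2*b_n in each option and simplify:
(A) 3*a_n + b_n  ->  3*(-2*a_n + 3*b_n) + (3*a_n - 2*b_n) = -3*a_n + 7*b_n   [not conserved]
(B) a_n*b_n  ->  (-2*a_n + 3*b_n)*(3*a_n - 2*b_n) = -6*a_n^2 + 13*a_n*b_n - 6*b_n^2   [not conserved]
(C) a_n + b_n  ->  (-2*a_n + 3*b_n) + (3*a_n - 2*b_n) = a_n + b_n   [conserved]
(D) a_n - b_n  ->  (-2*a_n + 3*b_n) - (3*a_n - 2*b_n) = -5*a_n + 5*b_n   [not conserved]

Only (C) a_n + b_n returns to itself after one step, so it is the conserved quantity.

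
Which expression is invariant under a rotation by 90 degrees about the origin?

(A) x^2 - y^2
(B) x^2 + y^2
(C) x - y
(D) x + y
B

A rotation by 90 degrees sends (x, y) to (-y, x).
Substitute the transformed coordinates into each option and compare with the original:
(A) x^2 - y^2  ->  (-y)^2 - (x)^2 = -x^2 + y^2   [differs from x^2 - y^2: not invariant]
(B) x^2 + y^2  ->  (-y)^2 + (x)^2 = x^2 + y^2   [equals x^2 + y^2: invariant]
(C) x - y  ->  (-y) - (x) = -x - y   [differs from x - y: not invariant]
(D) x + y  ->  (-y) + (x) = x - y   [differs from x + y: not invariant]

Only option (B), x^2 + y^2, is unchanged by the transformation.
Geometrically, x^2 + y^2 is the squared distance from the origin, which every rotation about the origin preserves.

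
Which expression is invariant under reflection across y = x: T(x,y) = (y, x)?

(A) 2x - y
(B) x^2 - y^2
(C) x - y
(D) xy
D

The map is reflection across y = x: T(x,y) = (y, x).
Substitute the transformed coordinates into each option and compare with the original:
(A) 2x - y  ->  2(y) - (x) = -x + 2y   [differs from 2x - y: not invariant]
(B) x^2 - y^2  ->  (y)^2 - (x)^2 = -x^2 + y^2   [differs from x^2 - y^2: not invariant]
(C) x - y  ->  (y) - (x) = -x + y   [differs from x - y: not invariant]
(D) xy  ->  (y)(x) = xy   [equals xy: invariant]

Only option (D), xy, is unchanged by the transformation.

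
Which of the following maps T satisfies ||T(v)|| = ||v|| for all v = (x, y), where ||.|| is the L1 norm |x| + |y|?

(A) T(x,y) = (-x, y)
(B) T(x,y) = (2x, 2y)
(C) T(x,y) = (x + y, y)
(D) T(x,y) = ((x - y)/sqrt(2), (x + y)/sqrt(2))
A

A transformation preserves a norm if ||T(v)|| = ||v|| for every v; a single vector where the norm changes rules an option out.

(A) T(x,y) = (-x, y): preserves the norm -- it only permutes the coordinates and/or flips signs, which leaves |x| + |y| unchanged.
(B) T(x,y) = (2x, 2y): v = (1, 0) has norm |1| + |0| = 1, but T(v) = (2, 0) has norm 2 -- not preserved.
(C) T(x,y) = (x + y, y): v = (0, 1) has norm |0| + |1| = 1, but T(v) = (1, 1) has norm 2 -- not preserved.
(D) T(x,y) = ((x - y)/sqrt(2), (x + y)/sqrt(2)): v = (1, 0) has norm |1| + |0| = 1, but T(v) = (sqrt(2)/2, sqrt(2)/2) has norm sqrt(2) -- not preserved.

Therefore the answer is (A).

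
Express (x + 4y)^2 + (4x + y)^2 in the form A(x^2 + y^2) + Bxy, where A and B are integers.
17(x^2 + y^2) + 16xy

Expanding: (x + 4y)^2 = x^2 + 8xy + 16y^2
(4x + y)^2 = 16x^2 + 8xy + y^2
Sum = (1+16)(x^2+y^2) + 16xy = 17(x^2 + y^2) + 16xy
This is symmetric in x and y.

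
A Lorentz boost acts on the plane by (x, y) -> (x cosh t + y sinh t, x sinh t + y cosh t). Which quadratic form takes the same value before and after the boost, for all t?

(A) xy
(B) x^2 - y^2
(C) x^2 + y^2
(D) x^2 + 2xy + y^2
B

Write x' = x cosh t + y sinh t, y' = x sinh t + y cosh t and substitute into each option:
(A) xy: (x cosh t + y sinh t)(x sinh t + y cosh t) = xy(cosh^2 t + sinh^2 t) + (x^2 + y^2) sinh t cosh t = xy cosh 2t + (x^2 + y^2)(sinh 2t)/2   [not invariant for t != 0]
(B) x^2 - y^2: (x cosh t + y sinh t)^2 - (x sinh t + y cosh t)^2 = x^2(cosh^2 t - sinh^2 t) + 2xy(cosh t sinh t - sinh t cosh t) + y^2(sinh^2 t - cosh^2 t) = x^2 - y^2   [invariant, using cosh^2 t - sinh^2 t = 1]
(C) x^2 + y^2: (x cosh t + y sinh t)^2 + (x sinh t + y cosh t)^2 = (x^2 + y^2)(cosh^2 t + sinh^2 t) + 4xy sinh t cosh t = (x^2 + y^2) cosh 2t + 2xy sinh 2t   [not invariant for t != 0]
(D) x^2 + 2xy + y^2: (x' + y')^2 with x' + y' = (x + y)(cosh t + sinh t) = (x + y)e^t, so it becomes (x + y)^2 e^(2t)   [not invariant for t != 0]

Only (B) x^2 - y^2 is unchanged; it is the Minkowski form preserved by Lorentz boosts, just as x^2 + y^2 is preserved by ordinary rotations.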